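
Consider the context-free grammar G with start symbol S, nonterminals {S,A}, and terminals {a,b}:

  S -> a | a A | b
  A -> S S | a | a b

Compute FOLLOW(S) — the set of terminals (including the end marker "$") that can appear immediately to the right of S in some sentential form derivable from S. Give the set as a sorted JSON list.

FIRST sets, iterate to fixpoint:
pass 1:
  A via A→a: +{a}
  S via S→a: +{a}
  S via S→b: +{b}
  S: {a,b}  A: {a}
pass 2:
  A via A→S S: +{b}
  S: {a,b}  A: {a,b}
pass 3: done
  S: {a,b}  A: {a,b}

Compute FOLLOW by fixpoint:
initialize: $ ∈ FOLLOW(S)
[1]
  A→S S: FOLLOW(S) ⊇ FIRST(S) = {a,b}; new: +{a,b}
  S→a A: FOLLOW(A) ⊇ FOLLOW(S) ⊇ {$,a,b}; new: +{$,a,b}
  FOLLOW[S]={$,a,b}  FOLLOW[A]={$,a,b}
[2] — fixpoint
  FOLLOW[S]={$,a,b}  FOLLOW[A]={$,a,b}

FOLLOW(S) = ["$", "a", "b"]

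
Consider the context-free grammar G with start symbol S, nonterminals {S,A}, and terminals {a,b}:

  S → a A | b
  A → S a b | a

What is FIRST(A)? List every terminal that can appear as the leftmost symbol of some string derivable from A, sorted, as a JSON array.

FIRST sets, iterate to fixpoint:
iter 1:
  A via A→a: +{a}
  S via S→a A: +{a}
  S via S→b: +{b}
  FIRST[S]={a,b}  FIRST[A]={a}
iter 2:
  A via A→S a b: +{b}
  FIRST[S]={a,b}  FIRST[A]={a,b}
iter 3: (stable)
  FIRST[S]={a,b}  FIRST[A]={a,b}

FIRST(A) = ["a", "b"]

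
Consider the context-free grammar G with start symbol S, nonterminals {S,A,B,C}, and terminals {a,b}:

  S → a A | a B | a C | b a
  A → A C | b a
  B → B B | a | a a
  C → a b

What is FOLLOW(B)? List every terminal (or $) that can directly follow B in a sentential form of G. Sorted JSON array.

Compute FIRST by fixpoint:
[1]
  A via A→b a: +{b}
  B via B→a: +{a}
  C via C→a b: +{a}
  S via S→a A: +{a}
  S via S→b a: +{b}
  FIRST(S)={a,b}  FIRST(A)={b}  FIRST(B)={a}  FIRST(C)={a}
[2] (no change)
  FIRST(S)={a,b}  FIRST(A)={b}  FIRST(B)={a}  FIRST(C)={a}

Compute FOLLOW by fixpoint:
FOLLOW(S) := {$}
pass 1:
  A→A C: FOLLOW(A) ⊇ FIRST(C) = {a}; new: +{a}
  A→A C: FOLLOW(C) ⊇ FOLLOW(A) ⊇ {a}; new: +{a}
  B→B B: FOLLOW(B) ⊇ FIRST(B) = {a}; new: +{a}
  S→a A: FOLLOW(A) ⊇ FOLLOW(S) ⊇ {$}; new: +{$}
  S→a B: FOLLOW(B) ⊇ FOLLOW(S) ⊇ {$}; new: +{$}
  S→a C: FOLLOW(C) ⊇ FOLLOW(S) ⊇ {$}; new: +{$}
  FOLLOW(S)={$}  FOLLOW(A)={$,a}  FOLLOW(B)={$,a}  FOLLOW(C)={$,a}
pass 2: done
  FOLLOW(S)={$}  FOLLOW(A)={$,a}  FOLLOW(B)={$,a}  FOLLOW(C)={$,a}

FOLLOW(B) = ["$", "a"]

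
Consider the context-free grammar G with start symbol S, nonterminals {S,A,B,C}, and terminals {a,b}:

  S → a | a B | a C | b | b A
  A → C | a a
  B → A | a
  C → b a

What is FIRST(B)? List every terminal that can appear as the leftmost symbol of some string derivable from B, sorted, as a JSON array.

FIRST sets, iterate to fixpoint:
round 1:
  A via A→a a: +{a}
  B via B→A: +{a}
  C via C→b a: +{b}
  S via S→a: +{a}
  S via S→b: +{b}
  FIRST[S]={a,b}  FIRST[A]={a}  FIRST[B]={a}  FIRST[C]={b}
round 2:
  A via A→C: +{b}
  B via B→A: +{b}
  FIRST[S]={a,b}  FIRST[A]={a,b}  FIRST[B]={a,b}  FIRST[C]={b}
round 3: — fixpoint
  FIRST[S]={a,b}  FIRST[A]={a,b}  FIRST[B]={a,b}  FIRST[C]={b}

FIRST(B) = ["a", "b"]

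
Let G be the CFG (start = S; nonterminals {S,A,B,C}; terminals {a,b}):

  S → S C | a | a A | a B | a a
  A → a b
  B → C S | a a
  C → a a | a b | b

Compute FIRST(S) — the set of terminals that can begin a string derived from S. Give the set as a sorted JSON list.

Compute FIRST by fixpoint:
round 1:
  A via A→a b: +{a}
  B via B→a a: +{a}
  C via C→a a: +{a}
  C via C→b: +{b}
  S via S→a: +{a}
  FIRST[S]={a}  FIRST[A]={a}  FIRST[B]={a}  FIRST[C]={a,b}
round 2:
  B via B→C S: +{b}
  FIRST[S]={a}  FIRST[A]={a}  FIRST[B]={a,b}  FIRST[C]={a,b}
round 3: (no change)
  FIRST[S]={a}  FIRST[A]={a}  FIRST[B]={a,b}  FIRST[C]={a,b}

FIRST(S) = ["a"]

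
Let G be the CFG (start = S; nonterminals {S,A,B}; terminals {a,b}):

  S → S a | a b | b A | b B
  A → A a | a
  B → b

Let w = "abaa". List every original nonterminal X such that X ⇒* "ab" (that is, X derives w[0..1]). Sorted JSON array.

CNF form of G:
  S -> S T0 | T0 T1 | T1 A | T1 B
  A -> A T0 | a
  B -> b
  T0 -> a
  T1 -> b

CYK table (by increasing span) — only the sub-triangle for w[0..1]:
  [0..0]={A,T0}  "a"  orig:{A}
  [1..1]={B,T1}  "b"  orig:{B}
  [0..1]={S}  "ab"

Original NTs in T[0,1] deriving "ab": ["S"]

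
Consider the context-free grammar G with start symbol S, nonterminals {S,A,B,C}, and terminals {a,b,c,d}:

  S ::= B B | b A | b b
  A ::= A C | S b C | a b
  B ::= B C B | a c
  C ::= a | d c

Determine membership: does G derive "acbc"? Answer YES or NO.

Convert to CNF:
  S -> B B | T0 A | T0 T0
  A -> A C | S X4 | T1 T0
  B -> B X5 | T1 T2
  C -> T3 T2 | a
  T0 -> b
  T1 -> a
  T2 -> c
  T3 -> d
  X4 -> T0 C
  X5 -> C B

CYK fill:
  cell(0,0) a: {C,T1}  orig:{C}
  cell(1,1) c: {T2}  orig:{}
  cell(2,2) b: {T0}  orig:{}
  cell(3,3) c: {T2}  orig:{}
  cell(0,1) ac: {B}
  cell(1,2) cb: ∅
  cell(2,3) bc: ∅
  cell(0,2) acb: ∅
  cell(1,3) cbc: ∅
  cell(0,3) acbc: ∅

S ∉ T[0,3] ⇒ NO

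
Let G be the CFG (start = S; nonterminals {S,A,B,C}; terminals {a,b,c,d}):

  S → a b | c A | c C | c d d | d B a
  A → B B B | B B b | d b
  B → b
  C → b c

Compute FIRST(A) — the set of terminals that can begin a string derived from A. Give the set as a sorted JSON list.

FIRST sets, iterate to fixpoint:
pass 1:
  A via A→d b: +{d}
  B via B→b: +{b}
  C via C→b c: +{b}
  S via S→a b: +{a}
  S via S→c A: +{c}
  S via S→d B a: +{d}
  FIRST[S]={a,c,d}  FIRST[A]={d}  FIRST[B]={b}  FIRST[C]={b}
pass 2:
  A via A→B B B: +{b}
  FIRST[S]={a,c,d}  FIRST[A]={b,d}  FIRST[B]={b}  FIRST[C]={b}
pass 3: done
  FIRST[S]={a,c,d}  FIRST[A]={b,d}  FIRST[B]={b}  FIRST[C]={b}

FIRST(A) = ["b", "d"]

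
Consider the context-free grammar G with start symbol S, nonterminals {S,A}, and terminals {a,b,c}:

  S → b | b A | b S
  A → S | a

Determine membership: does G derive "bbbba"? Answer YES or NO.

CNF form of G:
  S -> T0 A | T0 S | b
  A -> T0 A | T0 S | a | b
  T0 -> b

Fill CYK table bottom-up:
  [0..0]={A,S,T0}  "b"  orig:{A,S}
  [1..1]={A,S,T0}  "b"  orig:{A,S}
  [2..2]={A,S,T0}  "b"  orig:{A,S}
  [3..3]={A,S,T0}  "b"  orig:{A,S}
  [4..4]={A}  "a"
  [0..1]={A,S}  "bb"
  [1..2]={A,S}  "bb"
  [2..3]={A,S}  "bb"
  [3..4]={A,S}  "ba"
  [0..2]={A,S}  "bbb"
  [1..3]={A,S}  "bbb"
  [2..4]={A,S}  "bba"
  [0..3]={A,S}  "bbbb"
  [1..4]={A,S}  "bbba"
  [0..4]={A,S}  "bbbba"

S ∈ T[0,4] ⇒ YES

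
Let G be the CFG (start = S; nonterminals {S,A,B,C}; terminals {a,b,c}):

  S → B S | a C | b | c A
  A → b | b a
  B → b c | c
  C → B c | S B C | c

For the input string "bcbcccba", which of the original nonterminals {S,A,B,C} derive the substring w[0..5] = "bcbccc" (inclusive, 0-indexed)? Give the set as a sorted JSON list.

CNF form of G:
  S -> B S | T1 C | T2 A | b
  A -> T0 T1 | b
  B -> T0 T2 | c
  C -> B T2 | S X3 | c
  T0 -> b
  T1 -> a
  T2 -> c
  X3 -> B C

Fill CYK table bottom-up, restricted to cells inside w[0..5]:
  cell(0,0) b: {A,S,T0}  orig:{A,S}
  cell(1,1) c: {B,C,T2}  orig:{B,C}
  cell(2,2) b: {A,S,T0}  orig:{A,S}
  cell(3,3) c: {B,C,T2}  orig:{B,C}
  cell(4,4) c: {B,C,T2}  orig:{B,C}
  cell(5,5) c: {B,C,T2}  orig:{B,C}
  cell(0,1) bc: {B}
  cell(1,2) cb: {S}
  cell(2,3) bc: {B}
  cell(3,4) cc: {C,X3}  orig:{C}
  cell(4,5) cc: {C,X3}  orig:{C}
  cell(0,2) bcb: {S}
  cell(1,3) cbc: ∅
  cell(2,4) bcc: {C,X3}  orig:{C}
  cell(3,5) ccc: {X3}  orig:{}
  cell(0,3) bcbc: ∅
  cell(1,4) cbcc: {C,X3}  orig:{C}
  cell(2,5) bccc: {C,X3}  orig:{C}
  cell(0,4) bcbcc: {C,X3}  orig:{C}
  cell(1,5) cbccc: {C,X3}  orig:{C}
  cell(0,5) bcbccc: {C,X3}  orig:{C}

Original NTs in T[0,5] deriving "bcbccc": ["C"]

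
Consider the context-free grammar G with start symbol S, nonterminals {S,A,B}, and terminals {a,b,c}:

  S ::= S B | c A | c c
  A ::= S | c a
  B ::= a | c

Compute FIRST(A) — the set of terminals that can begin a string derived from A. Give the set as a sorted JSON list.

FIRST sets, iterate to fixpoint:
round 1:
  A via A→c a: +{c}
  B via B→a: +{a}
  B via B→c: +{c}
  S via S→c A: +{c}
  FIRST(S)={c}  FIRST(A)={c}  FIRST(B)={a,c}
round 2: done
  FIRST(S)={c}  FIRST(A)={c}  FIRST(B)={a,c}

FIRST(A) = ["c"]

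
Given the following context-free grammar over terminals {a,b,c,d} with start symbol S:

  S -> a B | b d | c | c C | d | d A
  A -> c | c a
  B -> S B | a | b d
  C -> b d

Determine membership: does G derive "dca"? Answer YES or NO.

CNF form of G:
  S -> T0 C | T1 B | T2 T3 | T3 A | c | d
  A -> T0 T1 | c
  B -> S B | T2 T3 | a
  C -> T2 T3
  T0 -> c
  T1 -> a
  T2 -> b
  T3 -> d

CYK table (by increasing span):
  cell(0,0) d: {S,T3}  orig:{S}
  cell(1,1) c: {A,S,T0}  orig:{A,S}
  cell(2,2) a: {B,T1}  orig:{B}
  cell(0,1) dc: {S}
  cell(1,2) ca: {A,B}
  cell(0,2) dca: {B,S}

S ∈ T[0,2] ⇒ YES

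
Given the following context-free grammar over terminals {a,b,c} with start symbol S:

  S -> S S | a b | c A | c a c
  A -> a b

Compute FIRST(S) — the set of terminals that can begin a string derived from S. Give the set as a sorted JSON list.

Compute FIRST by fixpoint:
round 1:
  A via A→a b: +{a}
  S via S→a b: +{a}
  S via S→c A: +{c}
  S: {a,c}  A: {a}
round 2: — fixpoint
  S: {a,c}  A: {a}

FIRST(S) = ["a", "c"]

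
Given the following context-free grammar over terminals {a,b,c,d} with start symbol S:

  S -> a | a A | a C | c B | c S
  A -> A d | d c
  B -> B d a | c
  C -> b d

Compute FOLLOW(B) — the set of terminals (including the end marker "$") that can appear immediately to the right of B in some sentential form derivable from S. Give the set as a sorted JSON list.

Compute FIRST by fixpoint:
pass 1:
  A via A→d c: +{d}
  B via B→c: +{c}
  C via C→b d: +{b}
  S via S→a: +{a}
  S via S→c B: +{c}
  FIRST(S)={a,c}  FIRST(A)={d}  FIRST(B)={c}  FIRST(C)={b}
pass 2: (stable)
  FIRST(S)={a,c}  FIRST(A)={d}  FIRST(B)={c}  FIRST(C)={b}

Compute FOLLOW by fixpoint:
seed FOLLOW(S) with $
pass 1:
  A→A d: FOLLOW(A) ⊇ FIRST(d) = {d}; new: +{d}
  B→B d a: FOLLOW(B) ⊇ FIRST(d) = {d}; new: +{d}
  S→a A: FOLLOW(A) ⊇ FOLLOW(S) ⊇ {$}; new: +{$}
  S→a C: FOLLOW(C) ⊇ FOLLOW(S) ⊇ {$}; new: +{$}
  S→c B: FOLLOW(B) ⊇ FOLLOW(S) ⊇ {$}; new: +{$}
  FOLLOW(S)={$}  FOLLOW(A)={$,d}  FOLLOW(B)={$,d}  FOLLOW(C)={$}
pass 2: — fixpoint
  FOLLOW(S)={$}  FOLLOW(A)={$,d}  FOLLOW(B)={$,d}  FOLLOW(C)={$}

FOLLOW(B) = ["$", "d"]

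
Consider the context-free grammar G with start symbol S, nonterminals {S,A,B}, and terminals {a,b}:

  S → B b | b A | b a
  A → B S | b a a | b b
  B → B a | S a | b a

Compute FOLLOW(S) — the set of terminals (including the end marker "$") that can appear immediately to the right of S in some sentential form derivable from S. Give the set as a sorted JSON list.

FIRST iteration:
pass 1:
  A via A→b a a: +{b}
  B via B→b a: +{b}
  S via S→B b: +{b}
  FIRST[S]={b}  FIRST[A]={b}  FIRST[B]={b}
pass 2: — fixpoint
  FIRST[S]={b}  FIRST[A]={b}  FIRST[B]={b}

Compute FOLLOW by fixpoint:
FOLLOW(S) := {$}
round 1:
  A→B S: FOLLOW(B) ⊇ FIRST(S) = {b}; new: +{b}
  B→B a: FOLLOW(B) ⊇ FIRST(a) = {a}; new: +{a}
  B→S a: FOLLOW(S) ⊇ FIRST(a) = {a}; new: +{a}
  S→b A: FOLLOW(A) ⊇ FOLLOW(S) ⊇ {$,a}; new: +{$,a}
  FOLLOW(S)={$,a}  FOLLOW(A)={$,a}  FOLLOW(B)={a,b}
round 2: (stable)
  FOLLOW(S)={$,a}  FOLLOW(A)={$,a}  FOLLOW(B)={a,b}

FOLLOW(S) = ["$", "a"]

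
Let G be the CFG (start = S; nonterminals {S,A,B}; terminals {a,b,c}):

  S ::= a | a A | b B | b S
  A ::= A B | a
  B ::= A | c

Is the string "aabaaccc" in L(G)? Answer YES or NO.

Convert to CNF:
  S -> T0 A | T1 B | T1 S | a
  A -> A B | a
  B -> A B | a | c
  T0 -> a
  T1 -> b

CYK fill:
  [0..0]={A,B,S,T0}  "a"  orig:{A,B,S}
  [1..1]={A,B,S,T0}  "a"  orig:{A,B,S}
  [2..2]={T1}  "b"  orig:{}
  [3..3]={A,B,S,T0}  "a"  orig:{A,B,S}
  [4..4]={A,B,S,T0}  "a"  orig:{A,B,S}
  [5..5]={B}  "c"
  [6..6]={B}  "c"
  [7..7]={B}  "c"
  [0..1]={A,B,S}  "aa"
  [1..2]=∅  "ab"
  [2..3]={S}  "ba"
  [3..4]={A,B,S}  "aa"
  [4..5]={A,B}  "ac"
  [5..6]=∅  "cc"
  [6..7]=∅  "cc"
  [0..2]=∅  "aab"
  [1..3]=∅  "aba"
  [2..4]={S}  "baa"
  [3..5]={A,B,S}  "aac"
  [4..6]={A,B}  "acc"
  [5..7]=∅  "ccc"
  [0..3]=∅  "aaba"
  [1..4]=∅  "abaa"
  [2..5]={S}  "baac"
  [3..6]={A,B,S}  "aacc"
  [4..7]={A,B}  "accc"
  [0..4]=∅  "aabaa"
  [1..5]=∅  "abaac"
  [2..6]={S}  "baacc"
  [3..7]={A,B,S}  "aaccc"
  [0..5]=∅  "aabaac"
  [1..6]=∅  "abaacc"
  [2..7]={S}  "baaccc"
  [0..6]=∅  "aabaacc"
  [1..7]=∅  "abaaccc"
  [0..7]=∅  "aabaaccc"

S ∉ T[0,7] ⇒ NO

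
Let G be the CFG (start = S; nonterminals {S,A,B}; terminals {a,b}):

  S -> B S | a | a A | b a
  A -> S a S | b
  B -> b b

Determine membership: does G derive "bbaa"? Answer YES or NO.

Convert to CNF:
  S -> B S | T0 A | T1 T0 | a
  A -> S X2 | b
  B -> T1 T1
  T0 -> a
  T1 -> b
  X2 -> T0 S

Fill CYK table bottom-up:
  T[0,0] 'b' = {A,T1}  orig:{A}
  T[1,1] 'b' = {A,T1}  orig:{A}
  T[2,2] 'a' = {S,T0}  orig:{S}
  T[3,3] 'a' = {S,T0}  orig:{S}
  T[0,1] 'bb' = {B}
  T[1,2] 'ba' = {S}
  T[2,3] 'aa' = {X2}  orig:{}
  T[0,2] 'bba' = {S}
  T[1,3] 'baa' = ∅
  T[0,3] 'bbaa' = ∅

S ∉ T[0,3] ⇒ NO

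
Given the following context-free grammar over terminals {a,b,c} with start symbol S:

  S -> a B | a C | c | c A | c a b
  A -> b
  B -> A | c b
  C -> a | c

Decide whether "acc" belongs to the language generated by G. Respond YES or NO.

CNF form of G:
  S -> T0 A | T0 X3 | T2 B | T2 C | c
  A -> b
  B -> T0 T1 | b
  C -> a | c
  T0 -> c
  T1 -> b
  T2 -> a
  X3 -> T2 T1

CYK fill:
  T[0,0] 'a' = {C,T2}  orig:{C}
  T[1,1] 'c' = {C,S,T0}  orig:{C,S}
  T[2,2] 'c' = {C,S,T0}  orig:{C,S}
  T[0,1] 'ac' = {S}
  T[1,2] 'cc' = ∅
  T[0,2] 'acc' = ∅

S ∉ T[0,2] ⇒ NO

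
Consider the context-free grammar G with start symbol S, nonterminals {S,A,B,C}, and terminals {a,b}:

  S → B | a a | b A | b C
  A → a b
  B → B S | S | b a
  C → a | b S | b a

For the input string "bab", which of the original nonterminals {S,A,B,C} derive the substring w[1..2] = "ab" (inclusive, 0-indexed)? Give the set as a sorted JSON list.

CNF form of G:
  S -> B S | T0 T0 | T1 A | T1 C | T1 T0
  A -> T0 T1
  B -> B S | T0 T0 | T1 A | T1 C | T1 T0
  C -> T1 S | T1 T0 | a
  T0 -> a
  T1 -> b

Fill CYK table bottom-up (cells [i..j] with 1 ≤ i ≤ j ≤ 2 only):
  T[1,1] 'a' = {C,T0}  orig:{C}
  T[2,2] 'b' = {T1}  orig:{}
  T[1,2] 'ab' = {A}

Original NTs in T[1,2] deriving "ab": ["A"]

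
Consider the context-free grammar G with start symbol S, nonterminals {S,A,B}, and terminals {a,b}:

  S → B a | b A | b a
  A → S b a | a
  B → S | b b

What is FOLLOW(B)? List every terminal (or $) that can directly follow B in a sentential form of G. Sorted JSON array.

FIRST iteration:
iter 1:
  A via A→a: +{a}
  B via B→b b: +{b}
  S via S→B a: +{b}
  FIRST(S)={b}  FIRST(A)={a}  FIRST(B)={b}
iter 2:
  A via A→S b a: +{b}
  FIRST(S)={b}  FIRST(A)={a,b}  FIRST(B)={b}
iter 3: done
  FIRST(S)={b}  FIRST(A)={a,b}  FIRST(B)={b}

FOLLOW iteration:
initialize: $ ∈ FOLLOW(S)
pass 1:
  A→S b a: FOLLOW(S) ⊇ FIRST(b) = {b}; new: +{b}
  S→B a: FOLLOW(B) ⊇ FIRST(a) = {a}; new: +{a}
  S→b A: FOLLOW(A) ⊇ FOLLOW(S) ⊇ {$,b}; new: +{$,b}
  FOLLOW[S]={$,b}  FOLLOW[A]={$,b}  FOLLOW[B]={a}
pass 2:
  B→S: FOLLOW(S) ⊇ FOLLOW(B) ⊇ {a}; new: +{a}
  S→b A: FOLLOW(A) ⊇ FOLLOW(S) ⊇ {$,a,b}; new: +{a}
  FOLLOW[S]={$,a,b}  FOLLOW[A]={$,a,b}  FOLLOW[B]={a}
pass 3: (stable)
  FOLLOW[S]={$,a,b}  FOLLOW[A]={$,a,b}  FOLLOW[B]={a}

FOLLOW(B) = ["a"]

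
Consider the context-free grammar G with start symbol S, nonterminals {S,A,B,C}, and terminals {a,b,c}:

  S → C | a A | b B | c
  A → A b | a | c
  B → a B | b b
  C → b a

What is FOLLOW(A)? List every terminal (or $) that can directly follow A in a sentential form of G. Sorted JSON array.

FIRST sets, iterate to fixpoint:
pass 1:
  A via A→a: +{a}
  A via A→c: +{c}
  B via B→a B: +{a}
  B via B→b b: +{b}
  C via C→b a: +{b}
  S via S→C: +{b}
  S via S→a A: +{a}
  S via S→c: +{c}
  S: {a,b,c}  A: {a,c}  B: {a,b}  C: {b}
pass 2: — fixpoint
  S: {a,b,c}  A: {a,c}  B: {a,b}  C: {b}

FOLLOW iteration:
seed FOLLOW(S) with $
round 1:
  A→A b: FOLLOW(A) ⊇ FIRST(b) = {b}; new: +{b}
  S→C: FOLLOW(C) ⊇ FOLLOW(S) ⊇ {$}; new: +{$}
  S→a A: FOLLOW(A) ⊇ FOLLOW(S) ⊇ {$}; new: +{$}
  S→b B: FOLLOW(B) ⊇ FOLLOW(S) ⊇ {$}; new: +{$}
  S: {$}  A: {$,b}  B: {$}  C: {$}
round 2: (no change)
  S: {$}  A: {$,b}  B: {$}  C: {$}

FOLLOW(A) = ["$", "b"]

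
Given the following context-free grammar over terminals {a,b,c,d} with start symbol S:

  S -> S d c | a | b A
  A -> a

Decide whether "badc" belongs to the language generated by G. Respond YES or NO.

CNF form of G:
  S -> S X3 | T2 A | a
  A -> a
  T0 -> d
  T1 -> c
  T2 -> b
  X3 -> T0 T1

CYK table (by increasing span):
  [0..0]={T2}  "b"  orig:{}
  [1..1]={A,S}  "a"
  [2..2]={T0}  "d"  orig:{}
  [3..3]={T1}  "c"  orig:{}
  [0..1]={S}  "ba"
  [1..2]=∅  "ad"
  [2..3]={X3}  "dc"  orig:{}
  [0..2]=∅  "bad"
  [1..3]={S}  "adc"
  [0..3]={S}  "badc"

S ∈ T[0,3] ⇒ YES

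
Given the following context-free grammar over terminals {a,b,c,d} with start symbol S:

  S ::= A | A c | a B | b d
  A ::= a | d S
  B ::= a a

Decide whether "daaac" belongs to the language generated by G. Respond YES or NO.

CNF form of G:
  S -> A T2 | T0 S | T1 B | T3 T0 | a
  A -> T0 S | a
  B -> T1 T1
  T0 -> d
  T1 -> a
  T2 -> c
  T3 -> b

Fill CYK table bottom-up:
  T[0,0] 'd' = {T0}  orig:{}
  T[1,1] 'a' = {A,S,T1}  orig:{A,S}
  T[2,2] 'a' = {A,S,T1}  orig:{A,S}
  T[3,3] 'a' = {A,S,T1}  orig:{A,S}
  T[4,4] 'c' = {T2}  orig:{}
  T[0,1] 'da' = {A,S}
  T[1,2] 'aa' = {B}
  T[2,3] 'aa' = {B}
  T[3,4] 'ac' = {S}
  T[0,2] 'daa' = ∅
  T[1,3] 'aaa' = {S}
  T[2,4] 'aac' = ∅
  T[0,3] 'daaa' = {A,S}
  T[1,4] 'aaac' = ∅
  T[0,4] 'daaac' = {S}

S ∈ T[0,4] ⇒ YES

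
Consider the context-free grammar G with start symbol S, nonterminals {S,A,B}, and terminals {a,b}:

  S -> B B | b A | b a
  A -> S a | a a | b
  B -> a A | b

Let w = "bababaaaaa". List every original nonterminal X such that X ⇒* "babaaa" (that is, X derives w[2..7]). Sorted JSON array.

Convert to CNF:
  S -> B B | T1 A | T1 T0
  A -> S T0 | T0 T0 | b
  B -> T0 A | b
  T0 -> a
  T1 -> b

CYK table (by increasing span) (cells [i..j] with 2 ≤ i ≤ j ≤ 7 only):
  T[2,2] 'b' = {A,B,T1}  orig:{A,B}
  T[3,3] 'a' = {T0}  orig:{}
  T[4,4] 'b' = {A,B,T1}  orig:{A,B}
  T[5,5] 'a' = {T0}  orig:{}
  T[6,6] 'a' = {T0}  orig:{}
  T[7,7] 'a' = {T0}  orig:{}
  T[2,3] 'ba' = {S}
  T[3,4] 'ab' = {B}
  T[4,5] 'ba' = {S}
  T[5,6] 'aa' = {A}
  T[6,7] 'aa' = {A}
  T[2,4] 'bab' = {S}
  T[3,5] 'aba' = ∅
  T[4,6] 'baa' = {A,S}
  T[5,7] 'aaa' = {B}
  T[2,5] 'baba' = {A}
  T[3,6] 'abaa' = {B}
  T[4,7] 'baaa' = {A,S}
  T[2,6] 'babaa' = {S}
  T[3,7] 'abaaa' = {B,S}
  T[2,7] 'babaaa' = {A,S}

Original NTs in T[2,7] deriving "babaaa": ["A", "S"]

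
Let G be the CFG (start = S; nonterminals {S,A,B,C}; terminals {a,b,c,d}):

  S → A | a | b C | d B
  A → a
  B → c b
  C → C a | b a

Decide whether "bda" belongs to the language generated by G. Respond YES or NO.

CNF form of G:
  S -> T1 C | T3 B | a
  A -> a
  B -> T0 T1
  C -> C T2 | T1 T2
  T0 -> c
  T1 -> b
  T2 -> a
  T3 -> d

CYK fill:
  [0..0]={T1}  "b"  orig:{}
  [1..1]={T3}  "d"  orig:{}
  [2..2]={A,S,T2}  "a"  orig:{A,S}
  [0..1]=∅  "bd"
  [1..2]=∅  "da"
  [0..2]=∅  "bda"

S ∉ T[0,2] ⇒ NO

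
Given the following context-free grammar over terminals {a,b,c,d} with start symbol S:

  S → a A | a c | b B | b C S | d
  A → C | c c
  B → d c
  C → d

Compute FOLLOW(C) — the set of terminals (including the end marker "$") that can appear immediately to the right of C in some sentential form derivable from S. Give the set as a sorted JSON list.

FIRST iteration:
iter 1:
  A via A→c c: +{c}
  B via B→d c: +{d}
  C via C→d: +{d}
  S via S→a A: +{a}
  S via S→b B: +{b}
  S via S→d: +{d}
  FIRST(S)={a,b,d}  FIRST(A)={c}  FIRST(B)={d}  FIRST(C)={d}
iter 2:
  A via A→C: +{d}
  FIRST(S)={a,b,d}  FIRST(A)={c,d}  FIRST(B)={d}  FIRST(C)={d}
iter 3: (no change)
  FIRST(S)={a,b,d}  FIRST(A)={c,d}  FIRST(B)={d}  FIRST(C)={d}

FOLLOW sets:
FOLLOW(S) := {$}
iter 1:
  S→a A: FOLLOW(A) ⊇ FOLLOW(S) ⊇ {$}; new: +{$}
  S→b B: FOLLOW(B) ⊇ FOLLOW(S) ⊇ {$}; new: +{$}
  S→b C S: FOLLOW(C) ⊇ FIRST(S) = {a,b,d}; new: +{a,b,d}
  FOLLOW(S)={$}  FOLLOW(A)={$}  FOLLOW(B)={$}  FOLLOW(C)={a,b,d}
iter 2:
  A→C: FOLLOW(C) ⊇ FOLLOW(A) ⊇ {$}; new: +{$}
  FOLLOW(S)={$}  FOLLOW(A)={$}  FOLLOW(B)={$}  FOLLOW(C)={$,a,b,d}
iter 3: done
  FOLLOW(S)={$}  FOLLOW(A)={$}  FOLLOW(B)={$}  FOLLOW(C)={$,a,b,d}

FOLLOW(C) = ["$", "a", "b", "d"]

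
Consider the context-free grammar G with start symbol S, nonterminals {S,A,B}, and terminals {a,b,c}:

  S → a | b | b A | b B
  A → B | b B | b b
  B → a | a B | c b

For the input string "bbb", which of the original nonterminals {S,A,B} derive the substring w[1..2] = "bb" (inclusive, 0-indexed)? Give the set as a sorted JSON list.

Convert to CNF:
  S -> T1 A | T1 B | a | b
  A -> T0 B | T1 B | T1 T1 | T2 T1 | a
  B -> T0 B | T2 T1 | a
  T0 -> a
  T1 -> b
  T2 -> c

CYK table (by increasing span) — only the sub-triangle for w[1..2]:
  T[1,1] 'b' = {S,T1}  orig:{S}
  T[2,2] 'b' = {S,T1}  orig:{S}
  T[1,2] 'bb' = {A}

Original NTs in T[1,2] deriving "bb": ["A"]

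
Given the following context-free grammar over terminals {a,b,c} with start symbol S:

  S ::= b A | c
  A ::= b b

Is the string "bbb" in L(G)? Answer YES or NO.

Convert to CNF:
  S -> T0 A | c
  A -> T0 T0
  T0 -> b

CYK table (by increasing span):
  cell(0,0) b: {T0}  orig:{}
  cell(1,1) b: {T0}  orig:{}
  cell(2,2) b: {T0}  orig:{}
  cell(0,1) bb: {A}
  cell(1,2) bb: {A}
  cell(0,2) bbb: {S}

S ∈ T[0,2] ⇒ YES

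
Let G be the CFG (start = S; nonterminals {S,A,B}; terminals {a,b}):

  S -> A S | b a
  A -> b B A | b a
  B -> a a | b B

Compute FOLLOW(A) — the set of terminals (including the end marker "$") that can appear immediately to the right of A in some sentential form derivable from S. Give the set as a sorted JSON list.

Compute FIRST by fixpoint:
round 1:
  A via A→b B A: +{b}
  B via B→a a: +{a}
  B via B→b B: +{b}
  S via S→A S: +{b}
  FIRST(S)={b}  FIRST(A)={b}  FIRST(B)={a,b}
round 2: (stable)
  FIRST(S)={b}  FIRST(A)={b}  FIRST(B)={a,b}

FOLLOW iteration:
initialize: $ ∈ FOLLOW(S)
round 1:
  A→b B A: FOLLOW(B) ⊇ FIRST(A) = {b}; new: +{b}
  S→A S: FOLLOW(A) ⊇ FIRST(S) = {b}; new: +{b}
  S: {$}  A: {b}  B: {b}
round 2: (stable)
  S: {$}  A: {b}  B: {b}

FOLLOW(A) = ["b"]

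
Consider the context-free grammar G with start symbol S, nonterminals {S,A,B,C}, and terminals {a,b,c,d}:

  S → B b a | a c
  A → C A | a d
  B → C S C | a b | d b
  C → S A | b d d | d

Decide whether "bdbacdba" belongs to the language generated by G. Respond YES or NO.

Convert to CNF:
  S -> B X6 | T0 T3
  A -> C A | T0 T1
  B -> C X4 | T0 T2 | T1 T2
  C -> S A | T2 X5 | d
  T0 -> a
  T1 -> d
  T2 -> b
  T3 -> c
  X4 -> S C
  X5 -> T1 T1
  X6 -> T2 T0

CYK fill:
  cell(0,0) b: {T2}  orig:{}
  cell(1,1) d: {C,T1}  orig:{C}
  cell(2,2) b: {T2}  orig:{}
  cell(3,3) a: {T0}  orig:{}
  cell(4,4) c: {T3}  orig:{}
  cell(5,5) d: {C,T1}  orig:{C}
  cell(6,6) b: {T2}  orig:{}
  cell(7,7) a: {T0}  orig:{}
  cell(0,1) bd: ∅
  cell(1,2) db: {B}
  cell(2,3) ba: {X6}  orig:{}
  cell(3,4) ac: {S}
  cell(4,5) cd: ∅
  cell(5,6) db: {B}
  cell(6,7) ba: {X6}  orig:{}
  cell(0,2) bdb: ∅
  cell(1,3) dba: ∅
  cell(2,4) bac: ∅
  cell(3,5) acd: {X4}  orig:{}
  cell(4,6) cdb: ∅
  cell(5,7) dba: ∅
  cell(0,3) bdba: ∅
  cell(1,4) dbac: ∅
  cell(2,5) bacd: ∅
  cell(3,6) acdb: ∅
  cell(4,7) cdba: ∅
  cell(0,4) bdbac: ∅
  cell(1,5) dbacd: ∅
  cell(2,6) bacdb: ∅
  cell(3,7) acdba: ∅
  cell(0,5) bdbacd: ∅
  cell(1,6) dbacdb: ∅
  cell(2,7) bacdba: ∅
  cell(0,6) bdbacdb: ∅
  cell(1,7) dbacdba: ∅
  cell(0,7) bdbacdba: ∅

S ∉ T[0,7] ⇒ NO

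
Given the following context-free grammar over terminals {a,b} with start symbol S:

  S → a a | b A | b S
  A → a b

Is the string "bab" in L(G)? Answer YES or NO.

Convert to CNF:
  S -> T0 T0 | T1 A | T1 S
  A -> T0 T1
  T0 -> a
  T1 -> b

CYK fill:
  cell(0,0) b: {T1}  orig:{}
  cell(1,1) a: {T0}  orig:{}
  cell(2,2) b: {T1}  orig:{}
  cell(0,1) ba: ∅
  cell(1,2) ab: {A}
  cell(0,2) bab: {S}

S ∈ T[0,2] ⇒ YES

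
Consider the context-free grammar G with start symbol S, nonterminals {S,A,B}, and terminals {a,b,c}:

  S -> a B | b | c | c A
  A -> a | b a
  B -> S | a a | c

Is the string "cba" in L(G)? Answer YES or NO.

Convert to CNF:
  S -> T1 B | T2 A | b | c
  A -> T0 T1 | a
  B -> T1 B | T1 T1 | T2 A | b | c
  T0 -> b
  T1 -> a
  T2 -> c

Fill CYK table bottom-up:
  [0..0]={B,S,T2}  "c"  orig:{B,S}
  [1..1]={B,S,T0}  "b"  orig:{B,S}
  [2..2]={A,T1}  "a"  orig:{A}
  [0..1]=∅  "cb"
  [1..2]={A}  "ba"
  [0..2]={B,S}  "cba"

S ∈ T[0,2] ⇒ YES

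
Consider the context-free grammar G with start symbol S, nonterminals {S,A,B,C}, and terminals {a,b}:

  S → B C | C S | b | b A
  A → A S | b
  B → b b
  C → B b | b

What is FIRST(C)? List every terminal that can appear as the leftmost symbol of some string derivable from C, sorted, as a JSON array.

FIRST iteration:
[1]
  A via A→b: +{b}
  B via B→b b: +{b}
  C via C→B b: +{b}
  S via S→B C: +{b}
  FIRST[S]={b}  FIRST[A]={b}  FIRST[B]={b}  FIRST[C]={b}
[2] (no change)
  FIRST[S]={b}  FIRST[A]={b}  FIRST[B]={b}  FIRST[C]={b}

FIRST(C) = ["b"]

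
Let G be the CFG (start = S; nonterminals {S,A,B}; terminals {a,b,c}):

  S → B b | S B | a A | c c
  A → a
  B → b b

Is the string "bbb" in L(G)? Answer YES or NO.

CNF form of G:
  S -> B T0 | S B | T1 A | T2 T2
  A -> a
  B -> T0 T0
  T0 -> b
  T1 -> a
  T2 -> c

Fill CYK table bottom-up:
  [0..0]={T0}  "b"  orig:{}
  [1..1]={T0}  "b"  orig:{}
  [2..2]={T0}  "b"  orig:{}
  [0..1]={B}  "bb"
  [1..2]={B}  "bb"
  [0..2]={S}  "bbb"

S ∈ T[0,2] ⇒ YES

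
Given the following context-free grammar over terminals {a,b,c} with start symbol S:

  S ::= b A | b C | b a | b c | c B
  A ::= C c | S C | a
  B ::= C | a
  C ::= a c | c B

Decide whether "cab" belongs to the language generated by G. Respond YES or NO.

Convert to CNF:
  S -> T0 B | T2 A | T2 C | T2 T0 | T2 T1
  A -> C T0 | S C | a
  B -> T0 B | T1 T0 | a
  C -> T0 B | T1 T0
  T0 -> c
  T1 -> a
  T2 -> b

CYK fill:
  cell(0,0) c: {T0}  orig:{}
  cell(1,1) a: {A,B,T1}  orig:{A,B}
  cell(2,2) b: {T2}  orig:{}
  cell(0,1) ca: {B,C,S}
  cell(1,2) ab: ∅
  cell(0,2) cab: ∅

S ∉ T[0,2] ⇒ NO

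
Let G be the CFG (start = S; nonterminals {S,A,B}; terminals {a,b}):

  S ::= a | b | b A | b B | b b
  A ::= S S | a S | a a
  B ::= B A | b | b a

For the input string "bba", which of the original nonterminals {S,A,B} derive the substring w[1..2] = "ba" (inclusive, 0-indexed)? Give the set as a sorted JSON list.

Convert to CNF:
  S -> T1 A | T1 B | T1 T1 | a | b
  A -> S S | T0 S | T0 T0
  B -> B A | T1 T0 | b
  T0 -> a
  T1 -> b

CYK fill (cells [i..j] with 1 ≤ i ≤ j ≤ 2 only):
  cell(1,1) b: {B,S,T1}  orig:{B,S}
  cell(2,2) a: {S,T0}  orig:{S}
  cell(1,2) ba: {A,B}

Original NTs in T[1,2] deriving "ba": ["A", "B"]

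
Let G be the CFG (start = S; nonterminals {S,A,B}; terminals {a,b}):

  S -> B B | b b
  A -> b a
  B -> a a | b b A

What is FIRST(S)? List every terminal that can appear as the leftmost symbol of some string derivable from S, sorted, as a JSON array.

FIRST iteration:
iter 1:
  A via A→b a: +{b}
  B via B→a a: +{a}
  B via B→b b A: +{b}
  S via S→B B: +{a,b}
  FIRST(S)={a,b}  FIRST(A)={b}  FIRST(B)={a,b}
iter 2: done
  FIRST(S)={a,b}  FIRST(A)={b}  FIRST(B)={a,b}

FIRST(S) = ["a", "b"]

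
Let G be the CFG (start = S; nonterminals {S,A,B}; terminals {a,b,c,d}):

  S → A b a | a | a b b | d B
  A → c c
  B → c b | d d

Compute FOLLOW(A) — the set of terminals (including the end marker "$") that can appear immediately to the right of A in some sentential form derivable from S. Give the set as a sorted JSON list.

FIRST sets, iterate to fixpoint:
pass 1:
  A via A→c c: +{c}
  B via B→c b: +{c}
  B via B→d d: +{d}
  S via S→A b a: +{c}
  S via S→a: +{a}
  S via S→d B: +{d}
  S: {a,c,d}  A: {c}  B: {c,d}
pass 2: (no change)
  S: {a,c,d}  A: {c}  B: {c,d}

Compute FOLLOW by fixpoint:
initialize: $ ∈ FOLLOW(S)
round 1:
  S→A b a: FOLLOW(A) ⊇ FIRST(b) = {b}; new: +{b}
  S→d B: FOLLOW(B) ⊇ FOLLOW(S) ⊇ {$}; new: +{$}
  FOLLOW(S)={$}  FOLLOW(A)={b}  FOLLOW(B)={$}
round 2: — fixpoint
  FOLLOW(S)={$}  FOLLOW(A)={b}  FOLLOW(B)={$}

FOLLOW(A) = ["b"]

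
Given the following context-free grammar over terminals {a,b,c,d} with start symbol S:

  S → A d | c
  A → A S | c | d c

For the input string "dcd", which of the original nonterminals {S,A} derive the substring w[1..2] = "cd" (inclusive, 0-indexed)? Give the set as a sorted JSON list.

Convert to CNF:
  S -> A T0 | c
  A -> A S | T0 T1 | c
  T0 -> d
  T1 -> c

Fill CYK table bottom-up, restricted to cells inside w[1..2]:
  [1..1]={A,S,T1}  "c"  orig:{A,S}
  [2..2]={T0}  "d"  orig:{}
  [1..2]={S}  "cd"

Original NTs in T[1,2] deriving "cd": ["S"]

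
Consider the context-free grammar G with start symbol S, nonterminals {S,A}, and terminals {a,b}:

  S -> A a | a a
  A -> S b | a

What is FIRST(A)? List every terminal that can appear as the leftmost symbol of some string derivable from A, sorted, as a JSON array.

Compute FIRST by fixpoint:
[1]
  A via A→a: +{a}
  S via S→A a: +{a}
  S: {a}  A: {a}
[2] (no change)
  S: {a}  A: {a}

FIRST(A) = ["a"]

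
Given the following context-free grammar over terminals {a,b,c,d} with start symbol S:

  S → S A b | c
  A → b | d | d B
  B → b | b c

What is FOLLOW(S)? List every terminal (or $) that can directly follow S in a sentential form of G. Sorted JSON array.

FIRST iteration:
pass 1:
  A via A→b: +{b}
  A via A→d: +{d}
  B via B→b: +{b}
  S via S→c: +{c}
  S: {c}  A: {b,d}  B: {b}
pass 2: (stable)
  S: {c}  A: {b,d}  B: {b}

FOLLOW sets:
initialize: $ ∈ FOLLOW(S)
pass 1:
  S→S A b: FOLLOW(S) ⊇ FIRST(A) = {b,d}; new: +{b,d}
  S→S A b: FOLLOW(A) ⊇ FIRST(b) = {b}; new: +{b}
  FOLLOW(S)={$,b,d}  FOLLOW(A)={b}  FOLLOW(B)={}
pass 2:
  A→d B: FOLLOW(B) ⊇ FOLLOW(A) ⊇ {b}; new: +{b}
  FOLLOW(S)={$,b,d}  FOLLOW(A)={b}  FOLLOW(B)={b}
pass 3: (no change)
  FOLLOW(S)={$,b,d}  FOLLOW(A)={b}  FOLLOW(B)={b}

FOLLOW(S) = ["$", "b", "d"]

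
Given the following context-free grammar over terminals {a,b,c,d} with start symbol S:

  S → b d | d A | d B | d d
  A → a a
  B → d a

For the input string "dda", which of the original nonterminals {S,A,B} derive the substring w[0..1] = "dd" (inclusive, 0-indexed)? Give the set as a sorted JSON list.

Convert to CNF:
  S -> T1 A | T1 B | T1 T1 | T2 T1
  A -> T0 T0
  B -> T1 T0
  T0 -> a
  T1 -> d
  T2 -> b

CYK fill (cells [i..j] with 0 ≤ i ≤ j ≤ 1 only):
  cell(0,0) d: {T1}  orig:{}
  cell(1,1) d: {T1}  orig:{}
  cell(0,1) dd: {S}

Original NTs in T[0,1] deriving "dd": ["S"]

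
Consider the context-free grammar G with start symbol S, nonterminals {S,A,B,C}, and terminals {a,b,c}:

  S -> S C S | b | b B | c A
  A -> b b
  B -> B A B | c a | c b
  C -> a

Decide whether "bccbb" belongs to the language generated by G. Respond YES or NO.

Convert to CNF:
  S -> S X4 | T0 B | T1 A | b
  A -> T0 T0
  B -> B X3 | T1 T0 | T1 T2
  C -> a
  T0 -> b
  T1 -> c
  T2 -> a
  X3 -> A B
  X4 -> C S

CYK fill:
  [0..0]={S,T0}  "b"  orig:{S}
  [1..1]={T1}  "c"  orig:{}
  [2..2]={T1}  "c"  orig:{}
  [3..3]={S,T0}  "b"  orig:{S}
  [4..4]={S,T0}  "b"  orig:{S}
  [0..1]=∅  "bc"
  [1..2]=∅  "cc"
  [2..3]={B}  "cb"
  [3..4]={A}  "bb"
  [0..2]=∅  "bcc"
  [1..3]=∅  "ccb"
  [2..4]={S}  "cbb"
  [0..3]=∅  "bccb"
  [1..4]=∅  "ccbb"
  [0..4]=∅  "bccbb"

S ∉ T[0,4] ⇒ NO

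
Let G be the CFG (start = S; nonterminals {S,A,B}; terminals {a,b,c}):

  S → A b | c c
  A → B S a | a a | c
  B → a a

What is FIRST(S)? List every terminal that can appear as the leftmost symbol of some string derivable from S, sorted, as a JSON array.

Compute FIRST by fixpoint:
iter 1:
  A via A→a a: +{a}
  A via A→c: +{c}
  B via B→a a: +{a}
  S via S→A b: +{a,c}
  FIRST[S]={a,c}  FIRST[A]={a,c}  FIRST[B]={a}
iter 2: done
  FIRST[S]={a,c}  FIRST[A]={a,c}  FIRST[B]={a}

FIRST(S) = ["a", "c"]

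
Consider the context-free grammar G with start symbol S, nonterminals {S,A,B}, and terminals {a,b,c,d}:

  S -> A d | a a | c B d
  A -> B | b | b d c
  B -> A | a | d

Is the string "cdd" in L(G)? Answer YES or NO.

CNF form of G:
  S -> A T1 | T2 X6 | T3 T3
  A -> T0 X4 | a | b | d
  B -> T0 X5 | a | b | d
  T0 -> b
  T1 -> d
  T2 -> c
  T3 -> a
  X4 -> T1 T2
  X5 -> T1 T2
  X6 -> B T1

Fill CYK table bottom-up:
  T[0,0] 'c' = {T2}  orig:{}
  T[1,1] 'd' = {A,B,T1}  orig:{A,B}
  T[2,2] 'd' = {A,B,T1}  orig:{A,B}
  T[0,1] 'cd' = ∅
  T[1,2] 'dd' = {S,X6}  orig:{S}
  T[0,2] 'cdd' = {S}

S ∈ T[0,2] ⇒ YES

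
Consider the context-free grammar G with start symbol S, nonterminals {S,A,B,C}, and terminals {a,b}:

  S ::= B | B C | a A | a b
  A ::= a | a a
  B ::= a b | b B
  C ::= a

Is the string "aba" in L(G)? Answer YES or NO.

Convert to CNF:
  S -> B C | T0 A | T0 T1 | T1 B
  A -> T0 T0 | a
  B -> T0 T1 | T1 B
  C -> a
  T0 -> a
  T1 -> b

Fill CYK table bottom-up:
  T[0,0] 'a' = {A,C,T0}  orig:{A,C}
  T[1,1] 'b' = {T1}  orig:{}
  T[2,2] 'a' = {A,C,T0}  orig:{A,C}
  T[0,1] 'ab' = {B,S}
  T[1,2] 'ba' = ∅
  T[0,2] 'aba' = {S}

S ∈ T[0,2] ⇒ YES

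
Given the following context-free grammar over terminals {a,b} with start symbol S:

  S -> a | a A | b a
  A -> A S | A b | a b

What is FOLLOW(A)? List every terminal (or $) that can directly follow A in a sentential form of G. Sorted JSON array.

FIRST sets, iterate to fixpoint:
[1]
  A via A→a b: +{a}
  S via S→a: +{a}
  S via S→b a: +{b}
  S: {a,b}  A: {a}
[2] (no change)
  S: {a,b}  A: {a}

Compute FOLLOW by fixpoint:
FOLLOW(S) := {$}
iter 1:
  A→A S: FOLLOW(A) ⊇ FIRST(S) = {a,b}; new: +{a,b}
  A→A S: FOLLOW(S) ⊇ FOLLOW(A) ⊇ {a,b}; new: +{a,b}
  S→a A: FOLLOW(A) ⊇ FOLLOW(S) ⊇ {$,a,b}; new: +{$}
  FOLLOW[S]={$,a,b}  FOLLOW[A]={$,a,b}
iter 2: — fixpoint
  FOLLOW[S]={$,a,b}  FOLLOW[A]={$,a,b}

FOLLOW(A) = ["$", "a", "b"]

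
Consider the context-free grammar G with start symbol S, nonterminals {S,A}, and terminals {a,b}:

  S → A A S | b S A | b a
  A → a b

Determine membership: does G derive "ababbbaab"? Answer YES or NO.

CNF form of G:
  S -> A X2 | T1 T0 | T1 X3
  A -> T0 T1
  T0 -> a
  T1 -> b
  X2 -> A S
  X3 -> S A

Fill CYK table bottom-up:
  T[0,0] 'a' = {T0}  orig:{}
  T[1,1] 'b' = {T1}  orig:{}
  T[2,2] 'a' = {T0}  orig:{}
  T[3,3] 'b' = {T1}  orig:{}
  T[4,4] 'b' = {T1}  orig:{}
  T[5,5] 'b' = {T1}  orig:{}
  T[6,6] 'a' = {T0}  orig:{}
  T[7,7] 'a' = {T0}  orig:{}
  T[8,8] 'b' = {T1}  orig:{}
  T[0,1] 'ab' = {A}
  T[1,2] 'ba' = {S}
  T[2,3] 'ab' = {A}
  T[3,4] 'bb' = ∅
  T[4,5] 'bb' = ∅
  T[5,6] 'ba' = {S}
  T[6,7] 'aa' = ∅
  T[7,8] 'ab' = {A}
  T[0,2] 'aba' = ∅
  T[1,3] 'bab' = ∅
  T[2,4] 'abb' = ∅
  T[3,5] 'bbb' = ∅
  T[4,6] 'bba' = ∅
  T[5,7] 'baa' = ∅
  T[6,8] 'aab' = ∅
  T[0,3] 'abab' = ∅
  T[1,4] 'babb' = ∅
  T[2,5] 'abbb' = ∅
  T[3,6] 'bbba' = ∅
  T[4,7] 'bbaa' = ∅
  T[5,8] 'baab' = {X3}  orig:{}
  T[0,4] 'ababb' = ∅
  T[1,5] 'babbb' = ∅
  T[2,6] 'abbba' = ∅
  T[3,7] 'bbbaa' = ∅
  T[4,8] 'bbaab' = {S}
  T[0,5] 'ababbb' = ∅
  T[1,6] 'babbba' = ∅
  T[2,7] 'abbbaa' = ∅
  T[3,8] 'bbbaab' = ∅
  T[0,6] 'ababbba' = ∅
  T[1,7] 'babbbaa' = ∅
  T[2,8] 'abbbaab' = {X2}  orig:{}
  T[0,7] 'ababbbaa' = ∅
  T[1,8] 'babbbaab' = ∅
  T[0,8] 'ababbbaab' = {S}

S ∈ T[0,8] ⇒ YES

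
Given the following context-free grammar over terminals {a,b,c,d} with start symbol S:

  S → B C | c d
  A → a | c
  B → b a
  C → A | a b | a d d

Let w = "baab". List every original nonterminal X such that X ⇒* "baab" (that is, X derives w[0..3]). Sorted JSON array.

Convert to CNF:
  S -> B C | T3 T2
  A -> a | c
  B -> T0 T1
  C -> T1 T0 | T1 X4 | a | c
  T0 -> b
  T1 -> a
  T2 -> d
  T3 -> c
  X4 -> T2 T2

CYK fill, restricted to cells inside w[0..3]:
  cell(0,0) b: {T0}  orig:{}
  cell(1,1) a: {A,C,T1}  orig:{A,C}
  cell(2,2) a: {A,C,T1}  orig:{A,C}
  cell(3,3) b: {T0}  orig:{}
  cell(0,1) ba: {B}
  cell(1,2) aa: ∅
  cell(2,3) ab: {C}
  cell(0,2) baa: {S}
  cell(1,3) aab: ∅
  cell(0,3) baab: {S}

Original NTs in T[0,3] deriving "baab": ["S"]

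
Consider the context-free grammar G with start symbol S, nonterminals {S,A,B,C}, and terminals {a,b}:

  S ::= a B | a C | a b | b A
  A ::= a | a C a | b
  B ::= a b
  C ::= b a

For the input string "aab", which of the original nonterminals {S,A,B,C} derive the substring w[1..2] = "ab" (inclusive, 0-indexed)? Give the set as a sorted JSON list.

CNF form of G:
  S -> T0 B | T0 C | T0 T1 | T1 A
  A -> T0 X2 | a | b
  B -> T0 T1
  C -> T1 T0
  T0 -> a
  T1 -> b
  X2 -> C T0

Fill CYK table bottom-up, restricted to cells inside w[1..2]:
  T[1,1] 'a' = {A,T0}  orig:{A}
  T[2,2] 'b' = {A,T1}  orig:{A}
  T[1,2] 'ab' = {B,S}

Original NTs in T[1,2] deriving "ab": ["B", "S"]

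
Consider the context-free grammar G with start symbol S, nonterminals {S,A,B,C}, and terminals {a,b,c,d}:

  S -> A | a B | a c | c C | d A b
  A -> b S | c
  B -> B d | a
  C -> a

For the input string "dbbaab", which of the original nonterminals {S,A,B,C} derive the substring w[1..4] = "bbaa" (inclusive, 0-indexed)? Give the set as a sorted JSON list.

CNF form of G:
  S -> T0 S | T1 X4 | T2 B | T2 T3 | T3 C | c
  A -> T0 S | c
  B -> B T1 | a
  C -> a
  T0 -> b
  T1 -> d
  T2 -> a
  T3 -> c
  X4 -> A T0

CYK fill, restricted to cells inside w[1..4]:
  T[1,1] 'b' = {T0}  orig:{}
  T[2,2] 'b' = {T0}  orig:{}
  T[3,3] 'a' = {B,C,T2}  orig:{B,C}
  T[4,4] 'a' = {B,C,T2}  orig:{B,C}
  T[1,2] 'bb' = ∅
  T[2,3] 'ba' = ∅
  T[3,4] 'aa' = {S}
  T[1,3] 'bba' = ∅
  T[2,4] 'baa' = {A,S}
  T[1,4] 'bbaa' = {A,S}

Original NTs in T[1,4] deriving "bbaa": ["A", "S"]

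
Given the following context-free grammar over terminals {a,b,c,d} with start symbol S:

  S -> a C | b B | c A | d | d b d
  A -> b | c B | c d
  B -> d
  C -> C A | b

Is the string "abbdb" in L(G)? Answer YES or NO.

Convert to CNF:
  S -> T0 A | T1 X4 | T2 C | T3 B | d
  A -> T0 B | T0 T1 | b
  B -> d
  C -> C A | b
  T0 -> c
  T1 -> d
  T2 -> a
  T3 -> b
  X4 -> T3 T1

Fill CYK table bottom-up:
  T[0,0] 'a' = {T2}  orig:{}
  T[1,1] 'b' = {A,C,T3}  orig:{A,C}
  T[2,2] 'b' = {A,C,T3}  orig:{A,C}
  T[3,3] 'd' = {B,S,T1}  orig:{B,S}
  T[4,4] 'b' = {A,C,T3}  orig:{A,C}
  T[0,1] 'ab' = {S}
  T[1,2] 'bb' = {C}
  T[2,3] 'bd' = {S,X4}  orig:{S}
  T[3,4] 'db' = ∅
  T[0,2] 'abb' = {S}
  T[1,3] 'bbd' = ∅
  T[2,4] 'bdb' = ∅
  T[0,3] 'abbd' = ∅
  T[1,4] 'bbdb' = ∅
  T[0,4] 'abbdb' = ∅

S ∉ T[0,4] ⇒ NO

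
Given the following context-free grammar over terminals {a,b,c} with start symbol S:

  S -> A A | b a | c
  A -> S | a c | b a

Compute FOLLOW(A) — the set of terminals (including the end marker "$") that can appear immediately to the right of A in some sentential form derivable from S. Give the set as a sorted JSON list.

FIRST iteration:
iter 1:
  A via A→a c: +{a}
  A via A→b a: +{b}
  S via S→A A: +{a,b}
  S via S→c: +{c}
  S: {a,b,c}  A: {a,b}
iter 2:
  A via A→S: +{c}
  S: {a,b,c}  A: {a,b,c}
iter 3: (no change)
  S: {a,b,c}  A: {a,b,c}

FOLLOW sets:
FOLLOW(S) := {$}
iter 1:
  S→A A: FOLLOW(A) ⊇ FIRST(A) = {a,b,c}; new: +{a,b,c}
  S→A A: FOLLOW(A) ⊇ FOLLOW(S) ⊇ {$}; new: +{$}
  FOLLOW[S]={$}  FOLLOW[A]={$,a,b,c}
iter 2:
  A→S: FOLLOW(S) ⊇ FOLLOW(A) ⊇ {$,a,b,c}; new: +{a,b,c}
  FOLLOW[S]={$,a,b,c}  FOLLOW[A]={$,a,b,c}
iter 3: (stable)
  FOLLOW[S]={$,a,b,c}  FOLLOW[A]={$,a,b,c}

FOLLOW(A) = ["$", "a", "b", "c"]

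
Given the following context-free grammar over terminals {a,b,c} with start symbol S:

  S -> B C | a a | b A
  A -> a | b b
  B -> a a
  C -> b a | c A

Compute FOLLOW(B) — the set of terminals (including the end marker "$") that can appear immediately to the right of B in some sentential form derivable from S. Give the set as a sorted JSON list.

Compute FIRST by fixpoint:
iter 1:
  A via A→a: +{a}
  A via A→b b: +{b}
  B via B→a a: +{a}
  C via C→b a: +{b}
  C via C→c A: +{c}
  S via S→B C: +{a}
  S via S→b A: +{b}
  FIRST(S)={a,b}  FIRST(A)={a,b}  FIRST(B)={a}  FIRST(C)={b,c}
iter 2: done
  FIRST(S)={a,b}  FIRST(A)={a,b}  FIRST(B)={a}  FIRST(C)={b,c}

Compute FOLLOW by fixpoint:
initialize: $ ∈ FOLLOW(S)
pass 1:
  S→B C: FOLLOW(B) ⊇ FIRST(C) = {b,c}; new: +{b,c}
  S→B C: FOLLOW(C) ⊇ FOLLOW(S) ⊇ {$}; new: +{$}
  S→b A: FOLLOW(A) ⊇ FOLLOW(S) ⊇ {$}; new: +{$}
  FOLLOW[S]={$}  FOLLOW[A]={$}  FOLLOW[B]={b,c}  FOLLOW[C]={$}
pass 2: (no change)
  FOLLOW[S]={$}  FOLLOW[A]={$}  FOLLOW[B]={b,c}  FOLLOW[C]={$}

FOLLOW(B) = ["b", "c"]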